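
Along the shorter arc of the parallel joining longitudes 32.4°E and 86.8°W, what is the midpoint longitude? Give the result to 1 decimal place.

27.2°W

Signed shortest Δλ from +32.4° to -86.8° is -119.2°.
Midpoint longitude = +32.4° + (-119.2°)/2 = +32.4° − 59.6° = -27.2°.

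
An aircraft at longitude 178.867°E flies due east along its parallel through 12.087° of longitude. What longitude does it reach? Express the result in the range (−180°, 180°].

169.046°W

Start at +178.867°; shift +12.087° → +190.954°.
+190.954° lies outside (−180°, 180°]; subtract 360° → -169.046°.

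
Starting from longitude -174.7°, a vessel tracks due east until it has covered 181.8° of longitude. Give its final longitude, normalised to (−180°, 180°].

Start at -174.7°; shift +181.8° → +7.1°.
+7.1° already lies in (−180°, 180°].

+7.1°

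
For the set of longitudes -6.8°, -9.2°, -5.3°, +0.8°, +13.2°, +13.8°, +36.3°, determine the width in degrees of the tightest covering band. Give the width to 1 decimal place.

Sort the longitudes: -9.2°, -6.8°, -5.3°, +0.8°, +13.2°, +13.8°, +36.3°.
Eastward gaps between consecutive values (wrapping around): 2.4°, 1.5°, 6.1°, 12.4°, 0.6°, 22.5°, 314.5°.
Largest gap = 314.5° ⇒ minimal covering band is its complement: 360° − 314.5° = 45.5°.
Band runs from -9.2° eastward to +36.3°.

45.5°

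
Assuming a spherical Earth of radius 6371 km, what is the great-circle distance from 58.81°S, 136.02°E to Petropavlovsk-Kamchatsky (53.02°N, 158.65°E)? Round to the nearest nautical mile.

6804 nmi

Δλ = 158.65 − 136.02 = 22.63°.
Δφ = 53.02 − -58.81 = 111.83°.
a = sin²(Δφ/2) + cos φ₁ · cos φ₂ · sin²(Δλ/2) = 0.697919.
c = 2·atan2(√a, √(1−a)) = 1.97778 rad → d = 6371·c ≈ 12600.42 km ≈ 6803.68 nmi.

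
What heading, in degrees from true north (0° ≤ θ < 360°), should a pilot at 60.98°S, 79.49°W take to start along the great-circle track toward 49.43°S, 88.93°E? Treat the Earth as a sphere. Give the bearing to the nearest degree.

172°

Δλ = 88.93 − -79.49 = 168.42°.
θ = atan2( sin Δλ · cos φ₂ , cos φ₁ · sin φ₂ − sin φ₁ · cos φ₂ · cos Δλ )
  = atan2(0.13055, -0.92565) = 171.972° → normalised to [0°, 360°): 171.972°.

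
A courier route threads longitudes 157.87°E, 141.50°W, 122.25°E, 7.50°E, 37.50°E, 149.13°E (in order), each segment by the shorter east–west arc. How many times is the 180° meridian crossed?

2

Leg 1: +157.87° → -141.50°, shortest Δλ = 60.63° (east) — crosses 180°.
Leg 2: -141.50° → +122.25°, shortest Δλ = -96.25° (west) — crosses 180°.
Leg 3: +122.25° → +7.50°, shortest Δλ = -114.75° (west) — does not cross 180°.
Leg 4: +7.50° → +37.50°, shortest Δλ = 30.0° (east) — does not cross 180°.
Leg 5: +37.50° → +149.13°, shortest Δλ = 111.63° (east) — does not cross 180°.
Total crossings: 2.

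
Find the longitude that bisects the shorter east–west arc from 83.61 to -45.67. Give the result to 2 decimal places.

Signed shortest Δλ from +83.61° to -45.67° is -129.28°.
Midpoint longitude = +83.61° + (-129.28°)/2 = +83.61° − 64.64° = +18.97°.

+18.97°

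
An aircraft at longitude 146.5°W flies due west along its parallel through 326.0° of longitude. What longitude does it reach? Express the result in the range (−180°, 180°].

Start at -146.5°; shift −326.0° → -472.5°.
-472.5° lies outside (−180°, 180°]; add 360° → -112.5°.

112.5°W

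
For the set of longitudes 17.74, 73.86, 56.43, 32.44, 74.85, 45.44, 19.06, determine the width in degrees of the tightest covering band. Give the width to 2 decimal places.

Sort the longitudes: +17.74°, +19.06°, +32.44°, +45.44°, +56.43°, +73.86°, +74.85°.
Eastward gaps between consecutive values (wrapping around): 1.32°, 13.38°, 13.00°, 10.99°, 17.43°, 0.99°, 302.89°.
Largest gap = 302.89° ⇒ minimal covering band is its complement: 360° − 302.89° = 57.11°.
Band runs from +17.74° eastward to +74.85°.

57.11°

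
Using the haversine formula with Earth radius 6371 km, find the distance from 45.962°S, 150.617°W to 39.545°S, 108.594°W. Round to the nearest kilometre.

3463 km

Δλ = -108.594 − -150.617 = 42.023°.
Δφ = -39.545 − -45.962 = 6.417°.
a = sin²(Δφ/2) + cos φ₁ · cos φ₂ · sin²(Δλ/2) = 0.072046.
c = 2·atan2(√a, √(1−a)) = 0.54349 rad → d = 6371·c ≈ 3462.60 km.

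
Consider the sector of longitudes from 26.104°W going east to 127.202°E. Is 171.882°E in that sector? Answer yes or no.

Band width going east from -26.104° to +127.202°: ((127.202 − -26.104) mod 360) = 153.306°.
Offset of +171.882° east of the west edge: ((171.882 − -26.104) mod 360) = 197.986°.
197.986° > 153.306° ⇒ outside.

No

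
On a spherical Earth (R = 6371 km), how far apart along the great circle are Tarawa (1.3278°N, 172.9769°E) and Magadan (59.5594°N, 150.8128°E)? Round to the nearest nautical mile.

3646 nmi

Δλ = 150.8128 − 172.9769 = -22.1641°.
Δφ = 59.5594 − 1.3278 = 58.2316°.
a = sin²(Δφ/2) + cos φ₁ · cos φ₂ · sin²(Δλ/2) = 0.255470.
c = 2·atan2(√a, √(1−a)) = 1.05979 rad → d = 6371·c ≈ 6751.89 km ≈ 3645.73 nmi.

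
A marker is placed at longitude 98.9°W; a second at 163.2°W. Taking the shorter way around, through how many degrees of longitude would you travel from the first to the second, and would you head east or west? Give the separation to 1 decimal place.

Raw difference: -163.2 − -98.9 = -64.3°.
Normalise into (−180°, 180°]: -64.3° stays -64.3°.
Negative ⇒ the second point lies to the west; separation 64.3°.

64.3° west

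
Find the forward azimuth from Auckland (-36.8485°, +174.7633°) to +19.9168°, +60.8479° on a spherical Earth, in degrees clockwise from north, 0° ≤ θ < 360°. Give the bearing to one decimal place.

272.9°

Δλ = 60.8479 − 174.7633 = -113.9154°.
θ = atan2( sin Δλ · cos φ₂ , cos φ₁ · sin φ₂ − sin φ₁ · cos φ₂ · cos Δλ )
  = atan2(-0.85947, 0.04403) = -87.067° → normalised to [0°, 360°): 272.933°.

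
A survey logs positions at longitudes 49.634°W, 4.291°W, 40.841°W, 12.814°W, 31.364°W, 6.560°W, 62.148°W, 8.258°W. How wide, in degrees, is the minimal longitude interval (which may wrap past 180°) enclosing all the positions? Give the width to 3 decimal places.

Sort the longitudes: -62.148°, -49.634°, -40.841°, -31.364°, -12.814°, -8.258°, -6.560°, -4.291°.
Eastward gaps between consecutive values (wrapping around): 12.514°, 8.793°, 9.477°, 18.550°, 4.556°, 1.698°, 2.269°, 302.143°.
Largest gap = 302.143° ⇒ minimal covering band is its complement: 360° − 302.143° = 57.857°.
Band runs from -62.148° eastward to -4.291°.

57.857°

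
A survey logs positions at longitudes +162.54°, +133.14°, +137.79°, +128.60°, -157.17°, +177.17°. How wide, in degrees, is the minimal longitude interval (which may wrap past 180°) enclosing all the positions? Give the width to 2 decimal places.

74.23°

Sort the longitudes: -157.17°, +128.60°, +133.14°, +137.79°, +162.54°, +177.17°.
Eastward gaps between consecutive values (wrapping around): 285.77°, 4.54°, 4.65°, 24.75°, 14.63°, 25.66°.
Largest gap = 285.77° ⇒ minimal covering band is its complement: 360° − 285.77° = 74.23°.
Band runs from +128.60° eastward to -157.17°, crossing the antimeridian.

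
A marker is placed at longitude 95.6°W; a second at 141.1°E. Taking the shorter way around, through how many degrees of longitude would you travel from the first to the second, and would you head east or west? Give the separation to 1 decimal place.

123.3° west

Raw difference: 141.1 − -95.6 = 236.7°.
Normalise into (−180°, 180°]: 236.7° − 360° = -123.3°.
Negative ⇒ the second point lies to the west; separation 123.3°.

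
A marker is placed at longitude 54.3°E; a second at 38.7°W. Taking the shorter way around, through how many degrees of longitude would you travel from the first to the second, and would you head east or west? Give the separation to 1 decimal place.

Raw difference: -38.7 − 54.3 = -93.0°.
Normalise into (−180°, 180°]: -93.0° stays -93.0°.
Negative ⇒ the second point lies to the west; separation 93.0°.

93.0° west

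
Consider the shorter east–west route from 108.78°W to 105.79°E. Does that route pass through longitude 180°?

Naïve |105.79 − -108.78| = 214.57° > 180°, so the shorter arc goes the other way round — across 180°.
Signed shortest Δλ = ((105.79 − -108.78 + 180) mod 360) − 180 = -145.43°.
Going west by 145.43° from -108.78° passes through 180° before reaching +105.79°.

Yes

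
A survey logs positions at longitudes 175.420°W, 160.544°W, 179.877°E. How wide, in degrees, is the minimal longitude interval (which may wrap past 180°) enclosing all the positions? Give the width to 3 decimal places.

19.579°

Sort the longitudes: -175.420°, -160.544°, +179.877°.
Eastward gaps between consecutive values (wrapping around): 14.876°, 340.421°, 4.703°.
Largest gap = 340.421° ⇒ minimal covering band is its complement: 360° − 340.421° = 19.579°.
Band runs from +179.877° eastward to -160.544°, crossing the antimeridian.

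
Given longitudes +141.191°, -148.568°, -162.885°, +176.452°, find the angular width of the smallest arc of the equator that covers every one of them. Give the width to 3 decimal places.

70.241°

Sort the longitudes: -162.885°, -148.568°, +141.191°, +176.452°.
Eastward gaps between consecutive values (wrapping around): 14.317°, 289.759°, 35.261°, 20.663°.
Largest gap = 289.759° ⇒ minimal covering band is its complement: 360° − 289.759° = 70.241°.
Band runs from +141.191° eastward to -148.568°, crossing the antimeridian.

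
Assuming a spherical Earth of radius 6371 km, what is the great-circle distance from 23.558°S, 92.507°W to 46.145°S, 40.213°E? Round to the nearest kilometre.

10919 km

Δλ = 40.213 − -92.507 = 132.720°.
Δφ = -46.145 − -23.558 = -22.587°.
a = sin²(Δφ/2) + cos φ₁ · cos φ₂ · sin²(Δλ/2) = 0.571326.
c = 2·atan2(√a, √(1−a)) = 1.71394 rad → d = 6371·c ≈ 10919.49 km.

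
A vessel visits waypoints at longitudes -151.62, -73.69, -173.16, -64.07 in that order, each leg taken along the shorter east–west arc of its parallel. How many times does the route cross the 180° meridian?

0

Leg 1: -151.62° → -73.69°, shortest Δλ = 77.93° (east) — does not cross 180°.
Leg 2: -73.69° → -173.16°, shortest Δλ = -99.47° (west) — does not cross 180°.
Leg 3: -173.16° → -64.07°, shortest Δλ = 109.09° (east) — does not cross 180°.
Total crossings: 0.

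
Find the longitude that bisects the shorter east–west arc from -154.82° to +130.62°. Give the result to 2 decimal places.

Signed shortest Δλ from -154.82° to +130.62° is -74.56°.
Midpoint longitude = -154.82° + (-74.56°)/2 = -154.82° − 37.28° = -192.10°.
Normalise into (−180°, 180°]: +167.90°.
(The naïve average (-154.82 + +130.62)/2 = -12.1° is on the wrong side of the globe.)

+167.90°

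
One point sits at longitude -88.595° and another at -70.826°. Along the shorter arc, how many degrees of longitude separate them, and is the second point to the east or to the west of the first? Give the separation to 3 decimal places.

17.769° east

Raw difference: -70.826 − -88.595 = 17.769°.
Normalise into (−180°, 180°]: 17.769° stays 17.769°.
Positive ⇒ the second point lies to the east; separation 17.769°.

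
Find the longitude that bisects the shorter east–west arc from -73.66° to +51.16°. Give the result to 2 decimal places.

-11.25°

Signed shortest Δλ from -73.66° to +51.16° is +124.82°.
Midpoint longitude = -73.66° + (+124.82°)/2 = -73.66° + 62.41° = -11.25°.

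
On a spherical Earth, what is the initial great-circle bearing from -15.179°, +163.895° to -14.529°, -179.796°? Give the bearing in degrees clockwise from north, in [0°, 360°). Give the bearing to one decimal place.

89.8°

Δλ = -179.796 − 163.895 = -343.691°; wrapped into (−180°, 180°]: 16.309°.
θ = atan2( sin Δλ · cos φ₂ , cos φ₁ · sin φ₂ − sin φ₁ · cos φ₂ · cos Δλ )
  = atan2(0.27184, 0.00115) = 89.759° → normalised to [0°, 360°): 89.759°.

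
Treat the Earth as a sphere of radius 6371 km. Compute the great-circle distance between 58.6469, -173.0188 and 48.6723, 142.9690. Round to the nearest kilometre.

Δλ = 142.9690 − -173.0188 = 315.9878°; wrapped into (−180°, 180°]: -44.0122°.
Δφ = 48.6723 − 58.6469 = -9.9746°.
a = sin²(Δφ/2) + cos φ₁ · cos φ₂ · sin²(Δλ/2) = 0.055800.
c = 2·atan2(√a, √(1−a)) = 0.47695 rad → d = 6371·c ≈ 3038.63 km.

3039 km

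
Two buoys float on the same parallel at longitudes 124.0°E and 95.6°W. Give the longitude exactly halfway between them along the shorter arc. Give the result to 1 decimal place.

165.8°W

Signed shortest Δλ from +124.0° to -95.6° is +140.4°.
Midpoint longitude = +124.0° + (+140.4°)/2 = +124.0° + 70.2° = +194.2°.
Normalise into (−180°, 180°]: -165.8°.
(The naïve average (+124.0 + -95.6)/2 = 14.2° is on the wrong side of the globe.)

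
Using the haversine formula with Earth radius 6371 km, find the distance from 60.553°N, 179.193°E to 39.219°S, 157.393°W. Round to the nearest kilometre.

11297 km

Δλ = -157.393 − 179.193 = -336.586°; wrapped into (−180°, 180°]: 23.414°.
Δφ = -39.219 − 60.553 = -99.772°.
a = sin²(Δφ/2) + cos φ₁ · cos φ₂ · sin²(Δλ/2) = 0.600545.
c = 2·atan2(√a, √(1−a)) = 1.77327 rad → d = 6371·c ≈ 11297.48 km.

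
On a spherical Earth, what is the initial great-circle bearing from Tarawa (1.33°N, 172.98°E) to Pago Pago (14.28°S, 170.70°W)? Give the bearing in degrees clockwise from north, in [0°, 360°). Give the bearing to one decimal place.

134.6°

Δλ = -170.70 − 172.98 = -343.68°; wrapped into (−180°, 180°]: 16.32°.
θ = atan2( sin Δλ · cos φ₂ , cos φ₁ · sin φ₂ − sin φ₁ · cos φ₂ · cos Δλ )
  = atan2(0.27232, -0.26818) = 134.561° → normalised to [0°, 360°): 134.561°.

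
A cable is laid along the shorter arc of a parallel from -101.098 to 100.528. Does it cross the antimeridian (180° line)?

Yes

Naïve |100.528 − -101.098| = 201.626° > 180°, so the shorter arc goes the other way round — across 180°.
Signed shortest Δλ = ((100.528 − -101.098 + 180) mod 360) − 180 = -158.374°.
Going west by 158.374° from -101.098° passes through 180° before reaching +100.528°.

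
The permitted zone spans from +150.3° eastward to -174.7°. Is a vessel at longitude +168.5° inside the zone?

Yes

Band width going east from +150.3° to -174.7°: ((-174.7 − 150.3) mod 360) = 35.0°.
Offset of +168.5° east of the west edge: ((168.5 − 150.3) mod 360) = 18.2°.
18.2° ≤ 35.0° ⇒ inside.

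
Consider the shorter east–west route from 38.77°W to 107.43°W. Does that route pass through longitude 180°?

Signed shortest Δλ = ((-107.43 − -38.77 + 180) mod 360) − 180 = -68.66°.
Going west by 68.66° from -38.77° reaches -107.43° without touching 180°.

No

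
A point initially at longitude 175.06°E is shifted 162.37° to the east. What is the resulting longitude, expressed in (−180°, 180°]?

22.57°W

Start at +175.06°; shift +162.37° → +337.43°.
+337.43° lies outside (−180°, 180°]; subtract 360° → -22.57°.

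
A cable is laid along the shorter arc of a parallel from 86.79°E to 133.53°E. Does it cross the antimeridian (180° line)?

No

Signed shortest Δλ = ((133.53 − 86.79 + 180) mod 360) − 180 = 46.74°.
Going east by 46.74° from +86.79° reaches +133.53° without touching 180°.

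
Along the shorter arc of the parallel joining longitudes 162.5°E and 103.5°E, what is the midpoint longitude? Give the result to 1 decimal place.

Signed shortest Δλ from +162.5° to +103.5° is -59.0°.
Midpoint longitude = +162.5° + (-59.0°)/2 = +162.5° − 29.5° = +133.0°.

133.0°E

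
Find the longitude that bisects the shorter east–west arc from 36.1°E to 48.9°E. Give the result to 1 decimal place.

Signed shortest Δλ from +36.1° to +48.9° is +12.8°.
Midpoint longitude = +36.1° + (+12.8°)/2 = +36.1° + 6.4° = +42.5°.

42.5°E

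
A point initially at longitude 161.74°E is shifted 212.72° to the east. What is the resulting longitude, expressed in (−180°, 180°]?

Start at +161.74°; shift +212.72° → +374.46°.
+374.46° lies outside (−180°, 180°]; subtract 360° → +14.46°.

14.46°E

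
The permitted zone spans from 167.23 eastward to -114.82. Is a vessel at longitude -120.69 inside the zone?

Band width going east from +167.23° to -114.82°: ((-114.82 − 167.23) mod 360) = 77.95°.
Offset of -120.69° east of the west edge: ((-120.69 − 167.23) mod 360) = 72.08°.
72.08° ≤ 77.95° ⇒ inside.

Yes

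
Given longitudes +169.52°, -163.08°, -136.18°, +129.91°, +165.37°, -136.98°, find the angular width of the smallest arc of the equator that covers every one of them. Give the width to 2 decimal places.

Sort the longitudes: -163.08°, -136.98°, -136.18°, +129.91°, +165.37°, +169.52°.
Eastward gaps between consecutive values (wrapping around): 26.10°, 0.80°, 266.09°, 35.46°, 4.15°, 27.40°.
Largest gap = 266.09° ⇒ minimal covering band is its complement: 360° − 266.09° = 93.91°.
Band runs from +129.91° eastward to -136.18°, crossing the antimeridian.

93.91°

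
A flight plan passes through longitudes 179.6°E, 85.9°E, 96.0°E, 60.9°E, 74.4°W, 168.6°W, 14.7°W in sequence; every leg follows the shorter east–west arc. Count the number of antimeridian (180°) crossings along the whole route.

Leg 1: +179.6° → +85.9°, shortest Δλ = -93.7° (west) — does not cross 180°.
Leg 2: +85.9° → +96.0°, shortest Δλ = 10.1° (east) — does not cross 180°.
Leg 3: +96.0° → +60.9°, shortest Δλ = -35.1° (west) — does not cross 180°.
Leg 4: +60.9° → -74.4°, shortest Δλ = -135.3° (west) — does not cross 180°.
Leg 5: -74.4° → -168.6°, shortest Δλ = -94.2° (west) — does not cross 180°.
Leg 6: -168.6° → -14.7°, shortest Δλ = 153.9° (east) — does not cross 180°.
Total crossings: 0.

0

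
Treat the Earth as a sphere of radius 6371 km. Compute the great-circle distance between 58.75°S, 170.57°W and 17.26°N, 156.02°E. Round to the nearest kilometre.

8985 km

Δλ = 156.02 − -170.57 = 326.59°; wrapped into (−180°, 180°]: -33.41°.
Δφ = 17.26 − -58.75 = 76.01°.
a = sin²(Δφ/2) + cos φ₁ · cos φ₂ · sin²(Δλ/2) = 0.420057.
c = 2·atan2(√a, √(1−a)) = 1.41022 rad → d = 6371·c ≈ 8984.52 km.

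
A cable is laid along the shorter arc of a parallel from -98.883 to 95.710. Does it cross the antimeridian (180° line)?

Yes

Naïve |95.710 − -98.883| = 194.593° > 180°, so the shorter arc goes the other way round — across 180°.
Signed shortest Δλ = ((95.710 − -98.883 + 180) mod 360) − 180 = -165.407°.
Going west by 165.407° from -98.883° passes through 180° before reaching +95.710°.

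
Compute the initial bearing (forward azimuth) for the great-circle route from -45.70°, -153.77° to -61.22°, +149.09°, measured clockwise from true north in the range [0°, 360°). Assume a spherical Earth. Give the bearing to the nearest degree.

Δλ = 149.09 − -153.77 = 302.86°; wrapped into (−180°, 180°]: -57.14°.
θ = atan2( sin Δλ · cos φ₂ , cos φ₁ · sin φ₂ − sin φ₁ · cos φ₂ · cos Δλ )
  = atan2(-0.40442, -0.42518) = -136.434° → normalised to [0°, 360°): 223.566°.

224°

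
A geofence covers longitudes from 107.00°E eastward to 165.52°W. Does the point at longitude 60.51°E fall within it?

Band width going east from +107.00° to -165.52°: ((-165.52 − 107.00) mod 360) = 87.48°.
Offset of +60.51° east of the west edge: ((60.51 − 107.00) mod 360) = 313.51°.
313.51° > 87.48° ⇒ outside.

No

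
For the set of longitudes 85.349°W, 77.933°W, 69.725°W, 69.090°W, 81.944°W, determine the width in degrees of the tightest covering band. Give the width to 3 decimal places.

16.259°

Sort the longitudes: -85.349°, -81.944°, -77.933°, -69.725°, -69.090°.
Eastward gaps between consecutive values (wrapping around): 3.405°, 4.011°, 8.208°, 0.635°, 343.741°.
Largest gap = 343.741° ⇒ minimal covering band is its complement: 360° − 343.741° = 16.259°.
Band runs from -85.349° eastward to -69.090°.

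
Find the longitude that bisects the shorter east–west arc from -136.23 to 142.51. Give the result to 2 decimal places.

Signed shortest Δλ from -136.23° to +142.51° is -81.26°.
Midpoint longitude = -136.23° + (-81.26°)/2 = -136.23° − 40.63° = -176.86°.
(The naïve average (-136.23 + +142.51)/2 = 3.14° is on the wrong side of the globe.)

-176.86°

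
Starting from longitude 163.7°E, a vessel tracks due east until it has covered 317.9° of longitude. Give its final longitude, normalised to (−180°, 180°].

Start at +163.7°; shift +317.9° → +481.6°.
+481.6° lies outside (−180°, 180°]; subtract 360° → +121.6°.

121.6°E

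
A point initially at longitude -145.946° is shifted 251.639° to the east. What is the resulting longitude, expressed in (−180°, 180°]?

+105.693°

Start at -145.946°; shift +251.639° → +105.693°.
+105.693° already lies in (−180°, 180°].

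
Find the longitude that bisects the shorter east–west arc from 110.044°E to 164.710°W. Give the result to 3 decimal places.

Signed shortest Δλ from +110.044° to -164.710° is +85.246°.
Midpoint longitude = +110.044° + (+85.246°)/2 = +110.044° + 42.623° = +152.667°.
(The naïve average (+110.044 + -164.710)/2 = -27.333° is on the wrong side of the globe.)

152.667°E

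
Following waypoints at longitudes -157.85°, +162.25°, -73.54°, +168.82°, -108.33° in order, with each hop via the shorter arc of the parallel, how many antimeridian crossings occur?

4

Leg 1: -157.85° → +162.25°, shortest Δλ = -39.9° (west) — crosses 180°.
Leg 2: +162.25° → -73.54°, shortest Δλ = 124.21° (east) — crosses 180°.
Leg 3: -73.54° → +168.82°, shortest Δλ = -117.64° (west) — crosses 180°.
Leg 4: +168.82° → -108.33°, shortest Δλ = 82.85° (east) — crosses 180°.
Total crossings: 4.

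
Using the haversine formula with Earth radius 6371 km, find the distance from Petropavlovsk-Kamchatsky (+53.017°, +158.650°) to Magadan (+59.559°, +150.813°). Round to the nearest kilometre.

872 km

Δλ = 150.813 − 158.650 = -7.837°.
Δφ = 59.559 − 53.017 = 6.542°.
a = sin²(Δφ/2) + cos φ₁ · cos φ₂ · sin²(Δλ/2) = 0.004679.
c = 2·atan2(√a, √(1−a)) = 0.13691 rad → d = 6371·c ≈ 872.28 km.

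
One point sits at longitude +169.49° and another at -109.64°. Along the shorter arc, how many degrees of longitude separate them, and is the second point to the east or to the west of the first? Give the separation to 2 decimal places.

Raw difference: -109.64 − 169.49 = -279.13°.
Normalise into (−180°, 180°]: -279.13° + 360° = 80.87°.
Positive ⇒ the second point lies to the east; separation 80.87°.

80.87° east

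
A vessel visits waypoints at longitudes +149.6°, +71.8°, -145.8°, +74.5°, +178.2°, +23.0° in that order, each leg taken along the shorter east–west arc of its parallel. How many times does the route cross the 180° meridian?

Leg 1: +149.6° → +71.8°, shortest Δλ = -77.8° (west) — does not cross 180°.
Leg 2: +71.8° → -145.8°, shortest Δλ = 142.4° (east) — crosses 180°.
Leg 3: -145.8° → +74.5°, shortest Δλ = -139.7° (west) — crosses 180°.
Leg 4: +74.5° → +178.2°, shortest Δλ = 103.7° (east) — does not cross 180°.
Leg 5: +178.2° → +23.0°, shortest Δλ = -155.2° (west) — does not cross 180°.
Total crossings: 2.

2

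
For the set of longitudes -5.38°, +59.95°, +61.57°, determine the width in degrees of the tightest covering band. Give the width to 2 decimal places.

66.95°

Sort the longitudes: -5.38°, +59.95°, +61.57°.
Eastward gaps between consecutive values (wrapping around): 65.33°, 1.62°, 293.05°.
Largest gap = 293.05° ⇒ minimal covering band is its complement: 360° − 293.05° = 66.95°.
Band runs from -5.38° eastward to +61.57°.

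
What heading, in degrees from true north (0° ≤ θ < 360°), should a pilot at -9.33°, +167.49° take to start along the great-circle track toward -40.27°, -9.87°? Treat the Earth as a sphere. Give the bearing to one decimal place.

Δλ = -9.87 − 167.49 = -177.36°.
θ = atan2( sin Δλ · cos φ₂ , cos φ₁ · sin φ₂ − sin φ₁ · cos φ₂ · cos Δλ )
  = atan2(-0.03514, -0.76141) = -177.357° → normalised to [0°, 360°): 182.643°.

182.6°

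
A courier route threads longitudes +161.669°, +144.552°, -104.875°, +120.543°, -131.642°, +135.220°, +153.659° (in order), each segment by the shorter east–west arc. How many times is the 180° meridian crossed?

Leg 1: +161.669° → +144.552°, shortest Δλ = -17.117° (west) — does not cross 180°.
Leg 2: +144.552° → -104.875°, shortest Δλ = 110.573° (east) — crosses 180°.
Leg 3: -104.875° → +120.543°, shortest Δλ = -134.582° (west) — crosses 180°.
Leg 4: +120.543° → -131.642°, shortest Δλ = 107.815° (east) — crosses 180°.
Leg 5: -131.642° → +135.220°, shortest Δλ = -93.138° (west) — crosses 180°.
Leg 6: +135.220° → +153.659°, shortest Δλ = 18.439° (east) — does not cross 180°.
Total crossings: 4.

4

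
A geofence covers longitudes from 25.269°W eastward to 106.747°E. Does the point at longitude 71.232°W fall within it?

No

Band width going east from -25.269° to +106.747°: ((106.747 − -25.269) mod 360) = 132.016°.
Offset of -71.232° east of the west edge: ((-71.232 − -25.269) mod 360) = 314.037°.
314.037° > 132.016° ⇒ outside.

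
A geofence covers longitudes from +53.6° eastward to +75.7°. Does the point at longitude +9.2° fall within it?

No

Band width going east from +53.6° to +75.7°: ((75.7 − 53.6) mod 360) = 22.1°.
Offset of +9.2° east of the west edge: ((9.2 − 53.6) mod 360) = 315.6°.
315.6° > 22.1° ⇒ outside.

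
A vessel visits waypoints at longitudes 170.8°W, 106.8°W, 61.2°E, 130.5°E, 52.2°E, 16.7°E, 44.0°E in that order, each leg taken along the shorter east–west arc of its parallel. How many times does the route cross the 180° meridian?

0

Leg 1: -170.8° → -106.8°, shortest Δλ = 64.0° (east) — does not cross 180°.
Leg 2: -106.8° → +61.2°, shortest Δλ = 168.0° (east) — does not cross 180°.
Leg 3: +61.2° → +130.5°, shortest Δλ = 69.3° (east) — does not cross 180°.
Leg 4: +130.5° → +52.2°, shortest Δλ = -78.3° (west) — does not cross 180°.
Leg 5: +52.2° → +16.7°, shortest Δλ = -35.5° (west) — does not cross 180°.
Leg 6: +16.7° → +44.0°, shortest Δλ = 27.3° (east) — does not cross 180°.
Total crossings: 0.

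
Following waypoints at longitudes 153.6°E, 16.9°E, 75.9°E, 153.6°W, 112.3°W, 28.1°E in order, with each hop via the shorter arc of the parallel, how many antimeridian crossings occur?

Leg 1: +153.6° → +16.9°, shortest Δλ = -136.7° (west) — does not cross 180°.
Leg 2: +16.9° → +75.9°, shortest Δλ = 59.0° (east) — does not cross 180°.
Leg 3: +75.9° → -153.6°, shortest Δλ = 130.5° (east) — crosses 180°.
Leg 4: -153.6° → -112.3°, shortest Δλ = 41.3° (east) — does not cross 180°.
Leg 5: -112.3° → +28.1°, shortest Δλ = 140.4° (east) — does not cross 180°.
Total crossings: 1.

1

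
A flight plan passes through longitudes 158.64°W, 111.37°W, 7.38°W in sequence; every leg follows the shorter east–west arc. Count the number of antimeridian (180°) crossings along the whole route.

0

Leg 1: -158.64° → -111.37°, shortest Δλ = 47.27° (east) — does not cross 180°.
Leg 2: -111.37° → -7.38°, shortest Δλ = 103.99° (east) — does not cross 180°.
Total crossings: 0.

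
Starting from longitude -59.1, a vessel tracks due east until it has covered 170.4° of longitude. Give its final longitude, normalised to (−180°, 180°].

Start at -59.1°; shift +170.4° → +111.3°.
+111.3° already lies in (−180°, 180°].

+111.3°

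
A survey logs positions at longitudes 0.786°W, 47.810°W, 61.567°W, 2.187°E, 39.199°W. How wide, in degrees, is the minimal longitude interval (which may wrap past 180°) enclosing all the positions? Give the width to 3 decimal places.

63.754°

Sort the longitudes: -61.567°, -47.810°, -39.199°, -0.786°, +2.187°.
Eastward gaps between consecutive values (wrapping around): 13.757°, 8.611°, 38.413°, 2.973°, 296.246°.
Largest gap = 296.246° ⇒ minimal covering band is its complement: 360° − 296.246° = 63.754°.
Band runs from -61.567° eastward to +2.187°.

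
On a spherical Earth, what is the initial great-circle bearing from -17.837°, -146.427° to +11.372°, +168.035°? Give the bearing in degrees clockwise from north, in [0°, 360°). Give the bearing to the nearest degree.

300°

Δλ = 168.035 − -146.427 = 314.462°; wrapped into (−180°, 180°]: -45.538°.
θ = atan2( sin Δλ · cos φ₂ , cos φ₁ · sin φ₂ − sin φ₁ · cos φ₂ · cos Δλ )
  = atan2(-0.69970, 0.39804) = -60.366° → normalised to [0°, 360°): 299.634°.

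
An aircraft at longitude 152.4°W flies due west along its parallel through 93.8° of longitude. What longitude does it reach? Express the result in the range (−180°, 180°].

Start at -152.4°; shift −93.8° → -246.2°.
-246.2° lies outside (−180°, 180°]; add 360° → +113.8°.

113.8°E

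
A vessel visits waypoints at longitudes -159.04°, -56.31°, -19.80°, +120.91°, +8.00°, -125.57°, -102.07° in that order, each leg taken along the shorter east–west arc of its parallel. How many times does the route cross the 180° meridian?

0

Leg 1: -159.04° → -56.31°, shortest Δλ = 102.73° (east) — does not cross 180°.
Leg 2: -56.31° → -19.80°, shortest Δλ = 36.51° (east) — does not cross 180°.
Leg 3: -19.80° → +120.91°, shortest Δλ = 140.71° (east) — does not cross 180°.
Leg 4: +120.91° → +8.00°, shortest Δλ = -112.91° (west) — does not cross 180°.
Leg 5: +8.00° → -125.57°, shortest Δλ = -133.57° (west) — does not cross 180°.
Leg 6: -125.57° → -102.07°, shortest Δλ = 23.5° (east) — does not cross 180°.
Total crossings: 0.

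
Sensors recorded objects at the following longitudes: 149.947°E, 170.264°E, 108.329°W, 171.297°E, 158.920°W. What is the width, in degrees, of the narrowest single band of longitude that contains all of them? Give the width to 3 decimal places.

101.724°

Sort the longitudes: -158.920°, -108.329°, +149.947°, +170.264°, +171.297°.
Eastward gaps between consecutive values (wrapping around): 50.591°, 258.276°, 20.317°, 1.033°, 29.783°.
Largest gap = 258.276° ⇒ minimal covering band is its complement: 360° − 258.276° = 101.724°.
Band runs from +149.947° eastward to -108.329°, crossing the antimeridian.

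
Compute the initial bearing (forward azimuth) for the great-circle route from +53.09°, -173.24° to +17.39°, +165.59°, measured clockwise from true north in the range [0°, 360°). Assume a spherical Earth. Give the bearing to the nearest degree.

Δλ = 165.59 − -173.24 = 338.83°; wrapped into (−180°, 180°]: -21.17°.
θ = atan2( sin Δλ · cos φ₂ , cos φ₁ · sin φ₂ − sin φ₁ · cos φ₂ · cos Δλ )
  = atan2(-0.34463, -0.53205) = -147.067° → normalised to [0°, 360°): 212.933°.

213°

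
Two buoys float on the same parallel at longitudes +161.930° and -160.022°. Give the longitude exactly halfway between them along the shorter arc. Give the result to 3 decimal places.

Signed shortest Δλ from +161.930° to -160.022° is +38.048°.
Midpoint longitude = +161.930° + (+38.048°)/2 = +161.930° + 19.024° = +180.954°.
Normalise into (−180°, 180°]: -179.046°.
(The naïve average (+161.930 + -160.022)/2 = 0.954° is on the wrong side of the globe.)

-179.046°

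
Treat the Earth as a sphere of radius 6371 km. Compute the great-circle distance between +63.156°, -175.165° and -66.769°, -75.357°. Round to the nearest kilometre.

Δλ = -75.357 − -175.165 = 99.808°.
Δφ = -66.769 − 63.156 = -129.925°.
a = sin²(Δφ/2) + cos φ₁ · cos φ₂ · sin²(Δλ/2) = 0.925120.
c = 2·atan2(√a, √(1−a)) = 2.58724 rad → d = 6371·c ≈ 16483.28 km.

16483 km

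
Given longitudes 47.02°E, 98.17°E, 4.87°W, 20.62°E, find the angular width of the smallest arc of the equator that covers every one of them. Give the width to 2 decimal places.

103.04°

Sort the longitudes: -4.87°, +20.62°, +47.02°, +98.17°.
Eastward gaps between consecutive values (wrapping around): 25.49°, 26.40°, 51.15°, 256.96°.
Largest gap = 256.96° ⇒ minimal covering band is its complement: 360° − 256.96° = 103.04°.
Band runs from -4.87° eastward to +98.17°.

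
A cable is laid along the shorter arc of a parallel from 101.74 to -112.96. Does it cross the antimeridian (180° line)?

Yes

Naïve |-112.96 − 101.74| = 214.7° > 180°, so the shorter arc goes the other way round — across 180°.
Signed shortest Δλ = ((-112.96 − 101.74 + 180) mod 360) − 180 = 145.3°.
Going east by 145.3° from +101.74° passes through 180° before reaching -112.96°.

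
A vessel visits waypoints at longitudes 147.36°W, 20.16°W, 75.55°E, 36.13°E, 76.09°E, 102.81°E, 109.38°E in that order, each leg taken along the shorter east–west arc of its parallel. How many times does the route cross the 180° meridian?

0

Leg 1: -147.36° → -20.16°, shortest Δλ = 127.2° (east) — does not cross 180°.
Leg 2: -20.16° → +75.55°, shortest Δλ = 95.71° (east) — does not cross 180°.
Leg 3: +75.55° → +36.13°, shortest Δλ = -39.42° (west) — does not cross 180°.
Leg 4: +36.13° → +76.09°, shortest Δλ = 39.96° (east) — does not cross 180°.
Leg 5: +76.09° → +102.81°, shortest Δλ = 26.72° (east) — does not cross 180°.
Leg 6: +102.81° → +109.38°, shortest Δλ = 6.57° (east) — does not cross 180°.
Total crossings: 0.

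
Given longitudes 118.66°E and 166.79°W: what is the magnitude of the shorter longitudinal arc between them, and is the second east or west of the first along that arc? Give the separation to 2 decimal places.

74.55° east

Raw difference: -166.79 − 118.66 = -285.45°.
Normalise into (−180°, 180°]: -285.45° + 360° = 74.55°.
Positive ⇒ the second point lies to the east; separation 74.55°.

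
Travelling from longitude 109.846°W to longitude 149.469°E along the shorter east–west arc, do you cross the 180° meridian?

Yes

Naïve |149.469 − -109.846| = 259.315° > 180°, so the shorter arc goes the other way round — across 180°.
Signed shortest Δλ = ((149.469 − -109.846 + 180) mod 360) − 180 = -100.685°.
Going west by 100.685° from -109.846° passes through 180° before reaching +149.469°.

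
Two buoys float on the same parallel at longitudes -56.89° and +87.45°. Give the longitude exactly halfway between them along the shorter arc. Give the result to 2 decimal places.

Signed shortest Δλ from -56.89° to +87.45° is +144.34°.
Midpoint longitude = -56.89° + (+144.34°)/2 = -56.89° + 72.17° = +15.28°.

+15.28°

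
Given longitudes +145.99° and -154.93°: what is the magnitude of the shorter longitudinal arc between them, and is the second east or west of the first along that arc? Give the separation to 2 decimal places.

59.08° east

Raw difference: -154.93 − 145.99 = -300.92°.
Normalise into (−180°, 180°]: -300.92° + 360° = 59.08°.
Positive ⇒ the second point lies to the east; separation 59.08°.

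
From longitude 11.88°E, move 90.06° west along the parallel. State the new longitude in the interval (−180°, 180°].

Start at +11.88°; shift −90.06° → -78.18°.
-78.18° already lies in (−180°, 180°].

78.18°W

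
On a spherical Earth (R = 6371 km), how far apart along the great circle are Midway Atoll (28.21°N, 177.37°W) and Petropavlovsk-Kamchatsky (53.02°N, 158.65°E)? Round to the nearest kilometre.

3387 km

Δλ = 158.65 − -177.37 = 336.02°; wrapped into (−180°, 180°]: -23.98°.
Δφ = 53.02 − 28.21 = 24.81°.
a = sin²(Δφ/2) + cos φ₁ · cos φ₂ · sin²(Δλ/2) = 0.069024.
c = 2·atan2(√a, √(1−a)) = 0.53169 rad → d = 6371·c ≈ 3387.40 km.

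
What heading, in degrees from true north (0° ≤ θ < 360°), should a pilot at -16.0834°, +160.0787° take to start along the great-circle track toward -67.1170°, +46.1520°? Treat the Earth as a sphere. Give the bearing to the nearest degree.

Δλ = 46.1520 − 160.0787 = -113.9267°.
θ = atan2( sin Δλ · cos φ₂ , cos φ₁ · sin φ₂ − sin φ₁ · cos φ₂ · cos Δλ )
  = atan2(-0.35543, -0.92893) = -159.062° → normalised to [0°, 360°): 200.938°.

201°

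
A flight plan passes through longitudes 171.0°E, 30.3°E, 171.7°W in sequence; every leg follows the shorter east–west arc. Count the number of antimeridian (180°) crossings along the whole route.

Leg 1: +171.0° → +30.3°, shortest Δλ = -140.7° (west) — does not cross 180°.
Leg 2: +30.3° → -171.7°, shortest Δλ = 158.0° (east) — crosses 180°.
Total crossings: 1.

1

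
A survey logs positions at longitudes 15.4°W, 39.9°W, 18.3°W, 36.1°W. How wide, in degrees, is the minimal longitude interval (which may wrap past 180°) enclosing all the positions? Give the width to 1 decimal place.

24.5°

Sort the longitudes: -39.9°, -36.1°, -18.3°, -15.4°.
Eastward gaps between consecutive values (wrapping around): 3.8°, 17.8°, 2.9°, 335.5°.
Largest gap = 335.5° ⇒ minimal covering band is its complement: 360° − 335.5° = 24.5°.
Band runs from -39.9° eastward to -15.4°.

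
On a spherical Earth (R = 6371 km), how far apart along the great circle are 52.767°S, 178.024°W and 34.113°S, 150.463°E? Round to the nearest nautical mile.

Δλ = 150.463 − -178.024 = 328.487°; wrapped into (−180°, 180°]: -31.513°.
Δφ = -34.113 − -52.767 = 18.654°.
a = sin²(Δφ/2) + cos φ₁ · cos φ₂ · sin²(Δλ/2) = 0.063206.
c = 2·atan2(√a, √(1−a)) = 0.50827 rad → d = 6371·c ≈ 3238.18 km ≈ 1748.48 nmi.

1748 nmi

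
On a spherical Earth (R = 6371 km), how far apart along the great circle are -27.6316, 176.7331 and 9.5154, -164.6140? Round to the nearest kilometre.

Δλ = -164.6140 − 176.7331 = -341.3471°; wrapped into (−180°, 180°]: 18.6529°.
Δφ = 9.5154 − -27.6316 = 37.1470°.
a = sin²(Δφ/2) + cos φ₁ · cos φ₂ · sin²(Δλ/2) = 0.124403.
c = 2·atan2(√a, √(1−a)) = 0.72093 rad → d = 6371·c ≈ 4593.03 km.

4593 km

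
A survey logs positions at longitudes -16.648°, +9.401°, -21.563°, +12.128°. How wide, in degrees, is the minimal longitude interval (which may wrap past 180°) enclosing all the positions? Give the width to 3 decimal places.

33.691°

Sort the longitudes: -21.563°, -16.648°, +9.401°, +12.128°.
Eastward gaps between consecutive values (wrapping around): 4.915°, 26.049°, 2.727°, 326.309°.
Largest gap = 326.309° ⇒ minimal covering band is its complement: 360° − 326.309° = 33.691°.
Band runs from -21.563° eastward to +12.128°.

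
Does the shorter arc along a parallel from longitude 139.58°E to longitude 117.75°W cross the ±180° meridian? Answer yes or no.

Yes

Naïve |-117.75 − 139.58| = 257.33° > 180°, so the shorter arc goes the other way round — across 180°.
Signed shortest Δλ = ((-117.75 − 139.58 + 180) mod 360) − 180 = 102.67°.
Going east by 102.67° from +139.58° passes through 180° before reaching -117.75°.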